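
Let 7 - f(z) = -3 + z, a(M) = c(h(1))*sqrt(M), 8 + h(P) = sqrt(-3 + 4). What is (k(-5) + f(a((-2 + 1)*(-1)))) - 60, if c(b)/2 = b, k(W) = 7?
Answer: -29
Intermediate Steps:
h(P) = -7 (h(P) = -8 + sqrt(-3 + 4) = -8 + sqrt(1) = -8 + 1 = -7)
c(b) = 2*b
a(M) = -14*sqrt(M) (a(M) = (2*(-7))*sqrt(M) = -14*sqrt(M))
f(z) = 10 - z (f(z) = 7 - (-3 + z) = 7 + (3 - z) = 10 - z)
(k(-5) + f(a((-2 + 1)*(-1)))) - 60 = (7 + (10 - (-14)*sqrt((-2 + 1)*(-1)))) - 60 = (7 + (10 - (-14)*sqrt(-1*(-1)))) - 60 = (7 + (10 - (-14)*sqrt(1))) - 60 = (7 + (10 - (-14))) - 60 = (7 + (10 - 1*(-14))) - 60 = (7 + (10 + 14)) - 60 = (7 + 24) - 60 = 31 - 60 = -29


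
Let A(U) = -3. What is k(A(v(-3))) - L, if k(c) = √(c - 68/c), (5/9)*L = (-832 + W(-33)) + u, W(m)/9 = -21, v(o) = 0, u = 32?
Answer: 8901/5 + √177/3 ≈ 1784.6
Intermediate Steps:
W(m) = -189 (W(m) = 9*(-21) = -189)
L = -8901/5 (L = 9*((-832 - 189) + 32)/5 = 9*(-1021 + 32)/5 = (9/5)*(-989) = -8901/5 ≈ -1780.2)
k(A(v(-3))) - L = √(-3 - 68/(-3)) - 1*(-8901/5) = √(-3 - 68*(-⅓)) + 8901/5 = √(-3 + 68/3) + 8901/5 = √(59/3) + 8901/5 = √177/3 + 8901/5 = 8901/5 + √177/3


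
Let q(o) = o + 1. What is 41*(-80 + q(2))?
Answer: -3157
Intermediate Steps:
q(o) = 1 + o
41*(-80 + q(2)) = 41*(-80 + (1 + 2)) = 41*(-80 + 3) = 41*(-77) = -3157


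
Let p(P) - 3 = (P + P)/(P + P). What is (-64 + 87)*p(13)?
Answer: 92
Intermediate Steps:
p(P) = 4 (p(P) = 3 + (P + P)/(P + P) = 3 + (2*P)/((2*P)) = 3 + (2*P)*(1/(2*P)) = 3 + 1 = 4)
(-64 + 87)*p(13) = (-64 + 87)*4 = 23*4 = 92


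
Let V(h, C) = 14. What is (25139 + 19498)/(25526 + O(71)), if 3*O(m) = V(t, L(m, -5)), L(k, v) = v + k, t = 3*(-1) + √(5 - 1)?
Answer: 133911/76592 ≈ 1.7484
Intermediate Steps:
t = -1 (t = -3 + √4 = -3 + 2 = -1)
L(k, v) = k + v
O(m) = 14/3 (O(m) = (⅓)*14 = 14/3)
(25139 + 19498)/(25526 + O(71)) = (25139 + 19498)/(25526 + 14/3) = 44637/(76592/3) = 44637*(3/76592) = 133911/76592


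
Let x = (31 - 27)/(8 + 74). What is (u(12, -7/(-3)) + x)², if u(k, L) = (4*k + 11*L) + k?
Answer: 111154849/15129 ≈ 7347.1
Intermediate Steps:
u(k, L) = 5*k + 11*L
x = 2/41 (x = 4/82 = 4*(1/82) = 2/41 ≈ 0.048781)
(u(12, -7/(-3)) + x)² = ((5*12 + 11*(-7/(-3))) + 2/41)² = ((60 + 11*(-7*(-⅓))) + 2/41)² = ((60 + 11*(7/3)) + 2/41)² = ((60 + 77/3) + 2/41)² = (257/3 + 2/41)² = (10543/123)² = 111154849/15129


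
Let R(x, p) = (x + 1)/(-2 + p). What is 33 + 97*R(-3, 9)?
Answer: 37/7 ≈ 5.2857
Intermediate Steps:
R(x, p) = (1 + x)/(-2 + p)
33 + 97*R(-3, 9) = 33 + 97*((1 - 3)/(-2 + 9)) = 33 + 97*(-2/7) = 33 - 194/7 = 37/7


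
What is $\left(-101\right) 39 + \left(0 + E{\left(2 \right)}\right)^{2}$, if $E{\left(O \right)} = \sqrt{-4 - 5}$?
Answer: $-3948$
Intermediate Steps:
$E{\left(O \right)} = 3 i$ ($E{\left(O \right)} = \sqrt{-9} = 3 i$)
$\left(-101\right) 39 + \left(0 + E{\left(2 \right)}\right)^{2} = \left(-101\right) 39 + \left(0 + 3 i\right)^{2} = -3939 + \left(3 i\right)^{2} = -3939 - 9 = -3948$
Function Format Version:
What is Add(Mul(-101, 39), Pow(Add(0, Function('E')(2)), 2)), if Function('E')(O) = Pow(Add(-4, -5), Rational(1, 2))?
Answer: -3948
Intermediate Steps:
Function('E')(O) = Mul(3, I) (Function('E')(O) = Pow(-9, Rational(1, 2)) = Mul(3, I))
Add(Mul(-101, 39), Pow(Add(0, Function('E')(2)), 2)) = Add(Mul(-101, 39), Pow(Add(0, Mul(3, I)), 2)) = Add(-3939, Pow(Mul(3, I), 2)) = Add(-3939, -9) = -3948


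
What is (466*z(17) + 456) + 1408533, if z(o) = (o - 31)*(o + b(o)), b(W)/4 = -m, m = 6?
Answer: 1454657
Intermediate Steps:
b(W) = -24 (b(W) = 4*(-1*6) = 4*(-6) = -24)
z(o) = (-31 + o)*(-24 + o) (z(o) = (o - 31)*(o - 24) = (-31 + o)*(-24 + o))
(466*z(17) + 456) + 1408533 = (466*(744 + 17**2 - 55*17) + 456) + 1408533 = (466*(744 + 289 - 935) + 456) + 1408533 = (466*98 + 456) + 1408533 = (45668 + 456) + 1408533 = 46124 + 1408533 = 1454657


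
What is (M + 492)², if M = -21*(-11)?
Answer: 522729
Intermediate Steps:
M = 231
(M + 492)² = (231 + 492)² = 723² = 522729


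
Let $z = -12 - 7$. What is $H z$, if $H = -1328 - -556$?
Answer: $14668$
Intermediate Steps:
$H = -772$ ($H = -1328 + 556 = -772$)
$z = -19$ ($z = -12 - 7 = -19$)
$H z = \left(-772\right) \left(-19\right) = 14668$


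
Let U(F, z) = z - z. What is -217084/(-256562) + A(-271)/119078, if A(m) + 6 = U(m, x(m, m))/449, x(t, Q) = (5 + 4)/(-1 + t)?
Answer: 6462097295/7637722459 ≈ 0.84608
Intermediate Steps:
x(t, Q) = 9/(-1 + t)
U(F, z) = 0
A(m) = -6 (A(m) = -6 + 0/449 = -6 + 0*(1/449) = -6 + 0 = -6)
-217084/(-256562) + A(-271)/119078 = -217084/(-256562) - 6/119078 = -217084*(-1/256562) - 6*1/119078 = 108542/128281 - 3/59539 = 6462097295/7637722459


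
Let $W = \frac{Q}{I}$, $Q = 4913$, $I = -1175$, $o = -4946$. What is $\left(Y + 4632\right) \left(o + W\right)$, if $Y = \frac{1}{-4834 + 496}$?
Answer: $- \frac{7791584545583}{339810} \approx -2.2929 \cdot 10^{7}$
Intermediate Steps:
$Y = - \frac{1}{4338}$ ($Y = \frac{1}{-4338} = - \frac{1}{4338} \approx -0.00023052$)
$W = - \frac{4913}{1175}$ ($W = \frac{4913}{-1175} = 4913 \left(- \frac{1}{1175}\right) = - \frac{4913}{1175} \approx -4.1813$)
$\left(Y + 4632\right) \left(o + W\right) = \left(- \frac{1}{4338} + 4632\right) \left(-4946 - \frac{4913}{1175}\right) = \frac{20093615}{4338} \left(- \frac{5816463}{1175}\right) = - \frac{7791584545583}{339810}$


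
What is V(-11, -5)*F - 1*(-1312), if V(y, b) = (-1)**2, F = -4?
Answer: 1308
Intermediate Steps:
V(y, b) = 1
V(-11, -5)*F - 1*(-1312) = 1*(-4) - 1*(-1312) = -4 + 1312 = 1308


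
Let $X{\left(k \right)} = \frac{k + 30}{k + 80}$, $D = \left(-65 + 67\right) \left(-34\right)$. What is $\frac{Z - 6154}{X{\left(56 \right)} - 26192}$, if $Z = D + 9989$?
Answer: $- \frac{256156}{1781013} \approx -0.14383$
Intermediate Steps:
$D = -68$ ($D = 2 \left(-34\right) = -68$)
$X{\left(k \right)} = \frac{30 + k}{80 + k}$
$Z = 9921$ ($Z = -68 + 9989 = 9921$)
$\frac{Z - 6154}{X{\left(56 \right)} - 26192} = \frac{9921 - 6154}{\frac{30 + 56}{80 + 56} - 26192} = \frac{3767}{\frac{1}{136} \cdot 86 - 26192} = \frac{3767}{\frac{43}{68} - 26192} = \frac{3767}{- \frac{1781013}{68}} = 3767 \left(- \frac{68}{1781013}\right) = - \frac{256156}{1781013}$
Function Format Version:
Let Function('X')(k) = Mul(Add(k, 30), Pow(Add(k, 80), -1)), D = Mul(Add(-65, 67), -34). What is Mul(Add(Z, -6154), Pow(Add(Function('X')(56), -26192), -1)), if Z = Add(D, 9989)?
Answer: Rational(-256156, 1781013) ≈ -0.14383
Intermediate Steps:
D = -68 (D = Mul(2, -34) = -68)
Function('X')(k) = Mul(Pow(Add(80, k), -1), Add(30, k)) (Function('X')(k) = Mul(Add(30, k), Pow(Add(80, k), -1)) = Mul(Pow(Add(80, k), -1), Add(30, k)))
Z = 9921 (Z = Add(-68, 9989) = 9921)
Mul(Add(Z, -6154), Pow(Add(Function('X')(56), -26192), -1)) = Mul(Add(9921, -6154), Pow(Add(Mul(Pow(Add(80, 56), -1), Add(30, 56)), -26192), -1)) = Mul(3767, Pow(Add(Mul(Pow(136, -1), 86), -26192), -1)) = Mul(3767, Pow(Add(Mul(Rational(1, 136), 86), -26192), -1)) = Mul(3767, Pow(Add(Rational(43, 68), -26192), -1)) = Mul(3767, Pow(Rational(-1781013, 68), -1)) = Mul(3767, Rational(-68, 1781013)) = Rational(-256156, 1781013)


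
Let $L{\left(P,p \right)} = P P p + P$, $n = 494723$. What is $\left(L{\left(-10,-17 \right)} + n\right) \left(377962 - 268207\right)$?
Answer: $54110641815$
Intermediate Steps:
$L{\left(P,p \right)} = P + p P^{2}$ ($L{\left(P,p \right)} = P^{2} p + P = p P^{2} + P = P + p P^{2}$)
$\left(L{\left(-10,-17 \right)} + n\right) \left(377962 - 268207\right) = \left(- 10 \left(1 - -170\right) + 494723\right) \left(377962 - 268207\right) = \left(- 10 \left(1 + 170\right) + 494723\right) 109755 = \left(\left(-10\right) 171 + 494723\right) 109755 = \left(-1710 + 494723\right) 109755 = 493013 \cdot 109755 = 54110641815$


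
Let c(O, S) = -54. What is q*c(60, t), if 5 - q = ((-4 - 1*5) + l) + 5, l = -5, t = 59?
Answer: -756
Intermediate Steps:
q = 14 (q = 5 - (((-4 - 1*5) - 5) + 5) = 5 - (((-4 - 5) - 5) + 5) = 5 - ((-9 - 5) + 5) = 5 - (-14 + 5) = 5 - 1*(-9) = 5 + 9 = 14)
q*c(60, t) = 14*(-54) = -756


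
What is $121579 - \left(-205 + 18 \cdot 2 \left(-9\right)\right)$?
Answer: $122108$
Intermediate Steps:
$121579 - \left(-205 + 18 \cdot 2 \left(-9\right)\right) = 121579 - \left(-205 + 18 \left(-18\right)\right) = 121579 - \left(-205 - 324\right) = 121579 - -529 = 121579 + 529 = 122108$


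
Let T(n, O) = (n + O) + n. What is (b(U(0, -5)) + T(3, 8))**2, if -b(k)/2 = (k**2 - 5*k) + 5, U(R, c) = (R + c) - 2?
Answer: 26896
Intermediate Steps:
U(R, c) = -2 + R + c
T(n, O) = O + 2*n (T(n, O) = (O + n) + n = O + 2*n)
b(k) = -10 - 2*k**2 + 10*k (b(k) = -2*((k**2 - 5*k) + 5) = -2*(5 + k**2 - 5*k) = -10 - 2*k**2 + 10*k)
(b(U(0, -5)) + T(3, 8))**2 = ((-10 - 2*(-2 + 0 - 5)**2 + 10*(-2 + 0 - 5)) + (8 + 2*3))**2 = ((-10 - 2*(-7)**2 + 10*(-7)) + (8 + 6))**2 = ((-10 - 2*49 - 70) + 14)**2 = ((-10 - 98 - 70) + 14)**2 = (-178 + 14)**2 = (-164)**2 = 26896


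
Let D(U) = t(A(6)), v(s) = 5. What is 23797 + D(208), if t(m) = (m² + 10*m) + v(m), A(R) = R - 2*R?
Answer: 23778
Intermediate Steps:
A(R) = -R
t(m) = 5 + m² + 10*m (t(m) = (m² + 10*m) + 5 = 5 + m² + 10*m)
D(U) = -19 (D(U) = 5 + (-1*6)² + 10*(-1*6) = 5 + (-6)² + 10*(-6) = 5 + 36 - 60 = -19)
23797 + D(208) = 23797 - 19 = 23778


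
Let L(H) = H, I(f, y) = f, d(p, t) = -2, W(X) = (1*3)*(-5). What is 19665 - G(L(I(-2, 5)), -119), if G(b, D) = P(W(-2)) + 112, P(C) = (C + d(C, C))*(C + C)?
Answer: 19043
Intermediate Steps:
W(X) = -15 (W(X) = 3*(-5) = -15)
P(C) = 2*C*(-2 + C) (P(C) = (C - 2)*(C + C) = (-2 + C)*(2*C) = 2*C*(-2 + C))
G(b, D) = 622 (G(b, D) = 2*(-15)*(-2 - 15) + 112 = 2*(-15)*(-17) + 112 = 510 + 112 = 622)
19665 - G(L(I(-2, 5)), -119) = 19665 - 1*622 = 19665 - 622 = 19043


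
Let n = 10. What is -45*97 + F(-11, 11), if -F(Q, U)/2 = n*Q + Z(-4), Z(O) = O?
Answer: -4137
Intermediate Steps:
F(Q, U) = 8 - 20*Q (F(Q, U) = -2*(10*Q - 4) = -2*(-4 + 10*Q) = 8 - 20*Q)
-45*97 + F(-11, 11) = -45*97 + (8 - 20*(-11)) = -4365 + (8 + 220) = -4365 + 228 = -4137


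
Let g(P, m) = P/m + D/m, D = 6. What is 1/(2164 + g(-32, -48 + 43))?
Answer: 5/10846 ≈ 0.00046100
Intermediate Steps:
g(P, m) = 6/m + P/m (g(P, m) = P/m + 6/m = 6/m + P/m)
1/(2164 + g(-32, -48 + 43)) = 1/(2164 + (6 - 32)/(-48 + 43)) = 1/(2164 - 26/(-5)) = 1/(2164 - ⅕*(-26)) = 1/(2164 + 26/5) = 1/(10846/5) = 5/10846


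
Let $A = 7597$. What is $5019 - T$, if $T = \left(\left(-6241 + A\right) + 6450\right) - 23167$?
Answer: $20380$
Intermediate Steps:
$T = -15361$ ($T = \left(\left(-6241 + 7597\right) + 6450\right) - 23167 = \left(1356 + 6450\right) - 23167 = 7806 - 23167 = -15361$)
$5019 - T = 5019 - -15361 = 5019 + 15361 = 20380$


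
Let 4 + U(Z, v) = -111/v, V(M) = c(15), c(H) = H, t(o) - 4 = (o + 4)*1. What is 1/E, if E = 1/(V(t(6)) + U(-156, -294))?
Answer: 1115/98 ≈ 11.378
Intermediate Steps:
t(o) = 8 + o (t(o) = 4 + (o + 4)*1 = 4 + (4 + o)*1 = 4 + (4 + o) = 8 + o)
V(M) = 15
U(Z, v) = -4 - 111/v
E = 98/1115 (E = 1/(15 + (-4 - 111/(-294))) = 1/(15 + (-4 - 111*(-1/294))) = 1/(15 + (-4 + 37/98)) = 1/(15 - 355/98) = 1/(1115/98) = 98/1115 ≈ 0.087892)
1/E = 1/(98/1115) = 1115/98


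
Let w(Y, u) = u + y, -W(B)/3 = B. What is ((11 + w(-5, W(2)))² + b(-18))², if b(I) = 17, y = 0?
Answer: 1764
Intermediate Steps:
W(B) = -3*B
w(Y, u) = u (w(Y, u) = u + 0 = u)
((11 + w(-5, W(2)))² + b(-18))² = ((11 - 3*2)² + 17)² = ((11 - 6)² + 17)² = (5² + 17)² = (25 + 17)² = 42² = 1764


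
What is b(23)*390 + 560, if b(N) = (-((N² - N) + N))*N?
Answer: -4744570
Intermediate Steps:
b(N) = -N³ (b(N) = (-N²)*N = -N³)
b(23)*390 + 560 = -1*23³*390 + 560 = -1*12167*390 + 560 = -12167*390 + 560 = -4745130 + 560 = -4744570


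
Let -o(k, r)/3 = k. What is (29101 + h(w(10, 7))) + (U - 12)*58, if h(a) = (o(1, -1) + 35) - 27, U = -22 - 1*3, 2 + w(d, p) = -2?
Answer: 26960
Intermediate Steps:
w(d, p) = -4 (w(d, p) = -2 - 2 = -4)
o(k, r) = -3*k
U = -25 (U = -22 - 3 = -25)
h(a) = 5 (h(a) = (-3*1 + 35) - 27 = (-3 + 35) - 27 = 32 - 27 = 5)
(29101 + h(w(10, 7))) + (U - 12)*58 = (29101 + 5) + (-25 - 12)*58 = 29106 - 37*58 = 29106 - 2146 = 26960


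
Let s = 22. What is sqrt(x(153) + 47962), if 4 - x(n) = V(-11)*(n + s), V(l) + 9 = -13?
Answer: 2*sqrt(12954) ≈ 227.63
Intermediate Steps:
V(l) = -22 (V(l) = -9 - 13 = -22)
x(n) = 488 + 22*n (x(n) = 4 - (-22)*(n + 22) = 4 - (-22)*(22 + n) = 4 - (-484 - 22*n) = 4 + (484 + 22*n) = 488 + 22*n)
sqrt(x(153) + 47962) = sqrt((488 + 22*153) + 47962) = sqrt((488 + 3366) + 47962) = sqrt(3854 + 47962) = sqrt(51816) = 2*sqrt(12954)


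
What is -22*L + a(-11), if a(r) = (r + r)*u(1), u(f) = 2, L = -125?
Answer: 2706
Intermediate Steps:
a(r) = 4*r (a(r) = (r + r)*2 = (2*r)*2 = 4*r)
-22*L + a(-11) = -22*(-125) + 4*(-11) = 2750 - 44 = 2706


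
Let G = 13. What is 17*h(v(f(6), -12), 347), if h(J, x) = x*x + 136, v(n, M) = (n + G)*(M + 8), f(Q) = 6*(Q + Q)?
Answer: 2049265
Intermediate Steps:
f(Q) = 12*Q (f(Q) = 6*(2*Q) = 12*Q)
v(n, M) = (8 + M)*(13 + n) (v(n, M) = (n + 13)*(M + 8) = (13 + n)*(8 + M) = (8 + M)*(13 + n))
h(J, x) = 136 + x² (h(J, x) = x² + 136 = 136 + x²)
17*h(v(f(6), -12), 347) = 17*(136 + 347²) = 17*(136 + 120409) = 17*120545 = 2049265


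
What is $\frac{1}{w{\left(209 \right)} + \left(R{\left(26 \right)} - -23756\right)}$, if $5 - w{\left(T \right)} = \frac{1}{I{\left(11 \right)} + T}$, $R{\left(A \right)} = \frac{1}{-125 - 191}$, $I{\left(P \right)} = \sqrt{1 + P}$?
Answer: $\frac{103612459078996}{2461934816398872181} - \frac{199712 \sqrt{3}}{2461934816398872181} \approx 4.2086 \cdot 10^{-5}$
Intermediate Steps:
$R{\left(A \right)} = - \frac{1}{316}$ ($R{\left(A \right)} = \frac{1}{-316} = - \frac{1}{316}$)
$w{\left(T \right)} = 5 - \frac{1}{T + 2 \sqrt{3}}$ ($w{\left(T \right)} = 5 - \frac{1}{\sqrt{1 + 11} + T} = 5 - \frac{1}{\sqrt{12} + T} = 5 - \frac{1}{2 \sqrt{3} + T} = 5 - \frac{1}{T + 2 \sqrt{3}}$)
$\frac{1}{w{\left(209 \right)} + \left(R{\left(26 \right)} - -23756\right)} = \frac{1}{\frac{-1 + 5 \cdot 209 + 10 \sqrt{3}}{209 + 2 \sqrt{3}} - - \frac{7506895}{316}} = \frac{1}{\frac{-1 + 1045 + 10 \sqrt{3}}{209 + 2 \sqrt{3}} + \left(- \frac{1}{316} + 23756\right)} = \frac{1}{\frac{1044 + 10 \sqrt{3}}{209 + 2 \sqrt{3}} + \frac{7506895}{316}} = \frac{1}{\frac{7506895}{316} + \frac{1044 + 10 \sqrt{3}}{209 + 2 \sqrt{3}}}$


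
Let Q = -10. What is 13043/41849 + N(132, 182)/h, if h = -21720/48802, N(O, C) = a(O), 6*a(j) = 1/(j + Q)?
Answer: 102664431911/332679462480 ≈ 0.30860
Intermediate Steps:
a(j) = 1/(6*(-10 + j)) (a(j) = 1/(6*(j - 10)) = 1/(6*(-10 + j)))
N(O, C) = 1/(6*(-10 + O))
h = -10860/24401 (h = -21720*1/48802 = -10860/24401 ≈ -0.44506)
13043/41849 + N(132, 182)/h = 13043/41849 + (1/(6*(-10 + 132)))/(-10860/24401) = 13043*(1/41849) + ((⅙)/122)*(-24401/10860) = 13043/41849 + ((⅙)*(1/122))*(-24401/10860) = 13043/41849 + (1/732)*(-24401/10860) = 13043/41849 - 24401/7949520 = 102664431911/332679462480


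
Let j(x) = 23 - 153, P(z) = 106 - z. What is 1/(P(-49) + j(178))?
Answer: 1/25 ≈ 0.040000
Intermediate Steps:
j(x) = -130
1/(P(-49) + j(178)) = 1/((106 - 1*(-49)) - 130) = 1/((106 + 49) - 130) = 1/(155 - 130) = 1/25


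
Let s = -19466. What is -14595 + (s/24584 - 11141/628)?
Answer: -14100918777/964922 ≈ -14614.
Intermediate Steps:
-14595 + (s/24584 - 11141/628) = -14595 + (-19466/24584 - 11141/628) = -14595 + (-19466*1/24584 - 11141*1/628) = -14595 + (-9733/12292 - 11141/628) = -14595 - 17882187/964922 = -14100918777/964922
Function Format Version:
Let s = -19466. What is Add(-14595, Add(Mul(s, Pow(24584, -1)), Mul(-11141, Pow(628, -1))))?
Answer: Rational(-14100918777, 964922) ≈ -14614.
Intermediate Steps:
Add(-14595, Add(Mul(s, Pow(24584, -1)), Mul(-11141, Pow(628, -1)))) = Add(-14595, Add(Mul(-19466, Pow(24584, -1)), Mul(-11141, Pow(628, -1)))) = Add(-14595, Add(Mul(-19466, Rational(1, 24584)), Mul(-11141, Rational(1, 628)))) = Add(-14595, Add(Rational(-9733, 12292), Rational(-11141, 628))) = Add(-14595, Rational(-17882187, 964922)) = Rational(-14100918777, 964922)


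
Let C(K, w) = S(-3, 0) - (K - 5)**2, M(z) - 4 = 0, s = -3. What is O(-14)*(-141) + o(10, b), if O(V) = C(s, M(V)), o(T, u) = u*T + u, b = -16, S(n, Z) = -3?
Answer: 9271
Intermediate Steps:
M(z) = 4 (M(z) = 4 + 0 = 4)
C(K, w) = -3 - (-5 + K)**2 (C(K, w) = -3 - (K - 5)**2 = -3 - (-5 + K)**2)
o(T, u) = u + T*u (o(T, u) = T*u + u = u + T*u)
O(V) = -67 (O(V) = -3 - (-5 - 3)**2 = -3 - 1*(-8)**2 = -3 - 1*64 = -3 - 64 = -67)
O(-14)*(-141) + o(10, b) = -67*(-141) - 16*(1 + 10) = 9447 - 16*11 = 9447 - 176 = 9271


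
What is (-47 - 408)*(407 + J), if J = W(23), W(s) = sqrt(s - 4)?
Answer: -185185 - 455*sqrt(19) ≈ -1.8717e+5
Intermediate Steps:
W(s) = sqrt(-4 + s)
J = sqrt(19) (J = sqrt(-4 + 23) = sqrt(19) ≈ 4.3589)
(-47 - 408)*(407 + J) = (-47 - 408)*(407 + sqrt(19)) = -455*(407 + sqrt(19)) = -185185 - 455*sqrt(19)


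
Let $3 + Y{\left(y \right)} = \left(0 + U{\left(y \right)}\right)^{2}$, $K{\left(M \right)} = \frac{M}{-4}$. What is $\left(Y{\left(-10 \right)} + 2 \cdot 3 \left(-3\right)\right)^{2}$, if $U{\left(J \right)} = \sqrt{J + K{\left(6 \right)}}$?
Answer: $\frac{4225}{4} \approx 1056.3$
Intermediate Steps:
$K{\left(M \right)} = - \frac{M}{4}$ ($K{\left(M \right)} = M \left(- \frac{1}{4}\right) = - \frac{M}{4}$)
$U{\left(J \right)} = \sqrt{- \frac{3}{2} + J}$ ($U{\left(J \right)} = \sqrt{J - \frac{3}{2}} = \sqrt{- \frac{3}{2} + J}$)
$Y{\left(y \right)} = - \frac{9}{2} + y$ ($Y{\left(y \right)} = -3 + \left(0 + \frac{\sqrt{-6 + 4 y}}{2}\right)^{2} = -3 + \left(\frac{\sqrt{-6 + 4 y}}{2}\right)^{2} = -3 + \left(- \frac{3}{2} + y\right) = - \frac{9}{2} + y$)
$\left(Y{\left(-10 \right)} + 2 \cdot 3 \left(-3\right)\right)^{2} = \left(\left(- \frac{9}{2} - 10\right) + 2 \cdot 3 \left(-3\right)\right)^{2} = \left(- \frac{29}{2} + 6 \left(-3\right)\right)^{2} = \left(- \frac{29}{2} - 18\right)^{2} = \left(- \frac{65}{2}\right)^{2} = \frac{4225}{4}$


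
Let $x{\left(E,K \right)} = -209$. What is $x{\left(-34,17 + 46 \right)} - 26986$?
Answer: $-27195$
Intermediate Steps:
$x{\left(-34,17 + 46 \right)} - 26986 = -209 - 26986 = -27195$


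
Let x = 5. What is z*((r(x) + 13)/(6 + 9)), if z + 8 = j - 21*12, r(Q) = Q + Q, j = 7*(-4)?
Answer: -2208/5 ≈ -441.60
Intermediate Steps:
j = -28
r(Q) = 2*Q
z = -288 (z = -8 + (-28 - 21*12) = -8 + (-28 - 252) = -8 - 280 = -288)
z*((r(x) + 13)/(6 + 9)) = -288*(2*5 + 13)/(6 + 9) = -288*(10 + 13)/15 = -6624/15 = -288*23/15 = -2208/5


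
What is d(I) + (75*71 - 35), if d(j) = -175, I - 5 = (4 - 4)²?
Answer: 5115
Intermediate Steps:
I = 5 (I = 5 + (4 - 4)² = 5 + 0² = 5 + 0 = 5)
d(I) + (75*71 - 35) = -175 + (75*71 - 35) = -175 + (5325 - 35) = -175 + 5290 = 5115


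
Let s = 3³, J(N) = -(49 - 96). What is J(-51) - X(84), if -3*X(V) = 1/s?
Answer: 3808/81 ≈ 47.012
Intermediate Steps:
J(N) = 47 (J(N) = -1*(-47) = 47)
s = 27
X(V) = -1/81 (X(V) = -⅓/27 = -⅓*1/27 = -1/81)
J(-51) - X(84) = 47 - 1*(-1/81) = 47 + 1/81 = 3808/81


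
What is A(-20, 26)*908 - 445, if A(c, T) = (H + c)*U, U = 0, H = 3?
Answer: -445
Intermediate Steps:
A(c, T) = 0 (A(c, T) = (3 + c)*0 = 0)
A(-20, 26)*908 - 445 = 0*908 - 445 = 0 - 445 = -445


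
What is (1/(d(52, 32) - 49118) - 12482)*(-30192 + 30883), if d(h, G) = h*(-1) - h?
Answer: -424542802455/49222 ≈ -8.6251e+6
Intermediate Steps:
d(h, G) = -2*h (d(h, G) = -h - h = -2*h)
(1/(d(52, 32) - 49118) - 12482)*(-30192 + 30883) = (1/(-2*52 - 49118) - 12482)*(-30192 + 30883) = (1/(-104 - 49118) - 12482)*691 = (1/(-49222) - 12482)*691 = (-1/49222 - 12482)*691 = -614389005/49222*691 = -424542802455/49222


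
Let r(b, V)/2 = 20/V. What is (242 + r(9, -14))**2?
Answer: 2802276/49 ≈ 57189.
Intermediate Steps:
r(b, V) = 40/V (r(b, V) = 2*(20/V) = 40/V)
(242 + r(9, -14))**2 = (242 + 40/(-14))**2 = (242 + 40*(-1/14))**2 = (242 - 20/7)**2 = (1674/7)**2 = 2802276/49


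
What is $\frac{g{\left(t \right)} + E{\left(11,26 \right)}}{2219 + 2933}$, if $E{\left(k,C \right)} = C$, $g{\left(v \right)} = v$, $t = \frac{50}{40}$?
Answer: $\frac{109}{20608} \approx 0.0052892$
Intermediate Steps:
$t = \frac{5}{4}$ ($t = 50 \cdot \frac{1}{40} = \frac{5}{4} \approx 1.25$)
$\frac{g{\left(t \right)} + E{\left(11,26 \right)}}{2219 + 2933} = \frac{\frac{5}{4} + 26}{2219 + 2933} = \frac{109}{4 \cdot 5152} = \frac{109}{4} \cdot \frac{1}{5152} = \frac{109}{20608}$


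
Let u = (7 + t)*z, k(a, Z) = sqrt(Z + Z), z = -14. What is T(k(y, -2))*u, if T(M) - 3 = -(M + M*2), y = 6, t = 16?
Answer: -966 + 1932*I ≈ -966.0 + 1932.0*I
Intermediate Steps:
k(a, Z) = sqrt(2)*sqrt(Z) (k(a, Z) = sqrt(2*Z) = sqrt(2)*sqrt(Z))
T(M) = 3 - 3*M (T(M) = 3 - (M + M*2) = 3 - (M + 2*M) = 3 - 3*M)
u = -322 (u = (7 + 16)*(-14) = 23*(-14) = -322)
T(k(y, -2))*u = (3 - 3*sqrt(2)*sqrt(-2))*(-322) = (3 - 3*sqrt(2)*I*sqrt(2))*(-322) = (3 - 6*I)*(-322) = -966 + 1932*I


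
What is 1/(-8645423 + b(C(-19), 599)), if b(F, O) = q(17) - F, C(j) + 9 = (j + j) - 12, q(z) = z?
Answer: -1/8645347 ≈ -1.1567e-7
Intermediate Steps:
C(j) = -21 + 2*j (C(j) = -9 + ((j + j) - 12) = -9 + (2*j - 12) = -9 + (-12 + 2*j) = -21 + 2*j)
b(F, O) = 17 - F
1/(-8645423 + b(C(-19), 599)) = 1/(-8645423 + (17 - (-21 + 2*(-19)))) = 1/(-8645423 + (17 - (-21 - 38))) = 1/(-8645423 + (17 - 1*(-59))) = 1/(-8645423 + (17 + 59)) = 1/(-8645423 + 76) = 1/(-8645347) = -1/8645347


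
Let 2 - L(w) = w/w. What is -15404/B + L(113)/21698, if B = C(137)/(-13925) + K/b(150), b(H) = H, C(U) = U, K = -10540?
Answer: 13962711501601/63701010098 ≈ 219.19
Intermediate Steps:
B = -2935801/41775 (B = 137/(-13925) - 10540/150 = 137*(-1/13925) - 10540*1/150 = -137/13925 - 1054/15 = -2935801/41775 ≈ -70.276)
L(w) = 1 (L(w) = 2 - w/w = 2 - 1*1 = 2 - 1 = 1)
-15404/B + L(113)/21698 = -15404/(-2935801/41775) + 1/21698 = -15404*(-41775/2935801) + 1*(1/21698) = 643502100/2935801 + 1/21698 = 13962711501601/63701010098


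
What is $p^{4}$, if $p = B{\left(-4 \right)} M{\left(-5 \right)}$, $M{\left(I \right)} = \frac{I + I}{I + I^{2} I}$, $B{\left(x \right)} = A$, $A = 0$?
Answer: $0$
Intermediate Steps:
$B{\left(x \right)} = 0$
$M{\left(I \right)} = \frac{2 I}{I + I^{3}}$
$p = 0$ ($p = 0 \frac{2}{1 + \left(-5\right)^{2}} = 0 \frac{2}{1 + 25} = 0 \cdot \frac{2}{26} = 0 \cdot 2 \cdot \frac{1}{26} = 0 \cdot \frac{1}{13} = 0$)
$p^{4} = 0^{4} = 0$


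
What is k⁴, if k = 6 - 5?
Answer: 1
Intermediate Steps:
k = 1
k⁴ = 1⁴ = 1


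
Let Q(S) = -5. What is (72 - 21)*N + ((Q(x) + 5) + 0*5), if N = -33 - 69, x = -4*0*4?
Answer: -5202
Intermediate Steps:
x = 0 (x = 0*4 = 0)
N = -102
(72 - 21)*N + ((Q(x) + 5) + 0*5) = (72 - 21)*(-102) + ((-5 + 5) + 0*5) = 51*(-102) + (0 + 0) = -5202 + 0 = -5202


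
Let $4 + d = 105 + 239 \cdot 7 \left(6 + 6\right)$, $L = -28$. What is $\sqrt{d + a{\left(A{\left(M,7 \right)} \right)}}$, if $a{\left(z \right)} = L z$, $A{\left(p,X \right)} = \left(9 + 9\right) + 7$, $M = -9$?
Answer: $\sqrt{19477} \approx 139.56$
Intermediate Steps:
$d = 20177$ ($d = -4 + \left(105 + 239 \cdot 7 \left(6 + 6\right)\right) = -4 + \left(105 + 239 \cdot 7 \cdot 12\right) = -4 + \left(105 + 239 \cdot 84\right) = -4 + \left(105 + 20076\right) = -4 + 20181 = 20177$)
$A{\left(p,X \right)} = 25$ ($A{\left(p,X \right)} = 18 + 7 = 25$)
$a{\left(z \right)} = - 28 z$
$\sqrt{d + a{\left(A{\left(M,7 \right)} \right)}} = \sqrt{20177 - 700} = \sqrt{19477}$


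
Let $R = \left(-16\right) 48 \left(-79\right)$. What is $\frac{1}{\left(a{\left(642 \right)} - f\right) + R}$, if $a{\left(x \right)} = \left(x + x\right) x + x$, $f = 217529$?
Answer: $\frac{1}{668113} \approx 1.4968 \cdot 10^{-6}$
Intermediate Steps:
$a{\left(x \right)} = x + 2 x^{2}$ ($a{\left(x \right)} = 2 x x + x = 2 x^{2} + x = x + 2 x^{2}$)
$R = 60672$ ($R = \left(-768\right) \left(-79\right) = 60672$)
$\frac{1}{\left(a{\left(642 \right)} - f\right) + R} = \frac{1}{\left(642 \left(1 + 2 \cdot 642\right) - 217529\right) + 60672} = \frac{1}{\left(642 \left(1 + 1284\right) - 217529\right) + 60672} = \frac{1}{\left(642 \cdot 1285 - 217529\right) + 60672} = \frac{1}{\left(824970 - 217529\right) + 60672} = \frac{1}{607441 + 60672} = \frac{1}{668113}$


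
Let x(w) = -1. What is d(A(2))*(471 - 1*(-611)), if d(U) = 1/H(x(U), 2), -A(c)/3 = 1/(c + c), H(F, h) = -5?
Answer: -1082/5 ≈ -216.40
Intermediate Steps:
A(c) = -3/(2*c) (A(c) = -3/(c + c) = -3*1/(2*c) = -3/(2*c))
d(U) = -⅕ (d(U) = 1/(-5) = -⅕)
d(A(2))*(471 - 1*(-611)) = -(471 - 1*(-611))/5 = -(471 + 611)/5 = -⅕*1082 = -1082/5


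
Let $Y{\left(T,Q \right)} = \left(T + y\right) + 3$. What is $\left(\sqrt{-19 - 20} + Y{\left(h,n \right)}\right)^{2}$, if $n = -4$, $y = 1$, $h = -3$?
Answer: $\left(1 + i \sqrt{39}\right)^{2} \approx -38.0 + 12.49 i$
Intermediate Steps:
$Y{\left(T,Q \right)} = 4 + T$ ($Y{\left(T,Q \right)} = \left(T + 1\right) + 3 = \left(1 + T\right) + 3 = 4 + T$)
$\left(\sqrt{-19 - 20} + Y{\left(h,n \right)}\right)^{2} = \left(\sqrt{-19 - 20} + \left(4 - 3\right)\right)^{2} = \left(\sqrt{-39} + 1\right)^{2} = \left(i \sqrt{39} + 1\right)^{2} = \left(1 + i \sqrt{39}\right)^{2}$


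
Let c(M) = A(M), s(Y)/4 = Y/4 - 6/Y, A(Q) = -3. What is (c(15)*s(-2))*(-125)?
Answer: 3750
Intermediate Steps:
s(Y) = Y - 24/Y (s(Y) = 4*(Y/4 - 6/Y) = 4*(-6/Y + Y/4) = Y - 24/Y)
c(M) = -3
(c(15)*s(-2))*(-125) = -3*(-2 - 24/(-2))*(-125) = -3*(-2 - 24*(-½))*(-125) = -3*(-2 + 12)*(-125) = -3*10*(-125) = -30*(-125) = 3750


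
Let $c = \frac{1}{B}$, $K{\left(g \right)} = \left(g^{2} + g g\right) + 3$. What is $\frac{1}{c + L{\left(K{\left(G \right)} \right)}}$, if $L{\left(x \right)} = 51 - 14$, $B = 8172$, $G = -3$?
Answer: $\frac{8172}{302365} \approx 0.027027$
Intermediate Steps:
$K{\left(g \right)} = 3 + 2 g^{2}$ ($K{\left(g \right)} = \left(g^{2} + g^{2}\right) + 3 = 2 g^{2} + 3 = 3 + 2 g^{2}$)
$L{\left(x \right)} = 37$ ($L{\left(x \right)} = 51 - 14 = 37$)
$c = \frac{1}{8172} \approx 0.00012237$
$\frac{1}{c + L{\left(K{\left(G \right)} \right)}} = \frac{1}{\frac{1}{8172} + 37} = \frac{1}{\frac{302365}{8172}} = \frac{8172}{302365}$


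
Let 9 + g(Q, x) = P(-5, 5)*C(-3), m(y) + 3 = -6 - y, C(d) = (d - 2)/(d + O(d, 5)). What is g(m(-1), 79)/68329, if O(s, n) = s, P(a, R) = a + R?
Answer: -9/68329 ≈ -0.00013172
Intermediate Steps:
P(a, R) = R + a
C(d) = (-2 + d)/(2*d) (C(d) = (d - 2)/(d + d) = (-2 + d)/((2*d)) = (-2 + d)*(1/(2*d)) = (-2 + d)/(2*d))
m(y) = -9 - y (m(y) = -3 + (-6 - y) = -9 - y)
g(Q, x) = -9 (g(Q, x) = -9 + (5 - 5)*((½)*(-2 - 3)/(-3)) = -9 + 0*((½)*(-⅓)*(-5)) = -9 + 0*(⅚) = -9 + 0 = -9)
g(m(-1), 79)/68329 = -9/68329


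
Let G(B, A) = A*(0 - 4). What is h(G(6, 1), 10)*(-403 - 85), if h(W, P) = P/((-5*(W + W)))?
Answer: -122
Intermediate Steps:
G(B, A) = -4*A (G(B, A) = A*(-4) = -4*A)
h(W, P) = -P/(10*W) (h(W, P) = P/((-10*W)) = P*(-1/(10*W)) = -P/(10*W))
h(G(6, 1), 10)*(-403 - 85) = (-1/10*10/(-4*1))*(-403 - 85) = -1/10*10/(-4)*(-488) = -1/10*10*(-1/4)*(-488) = (1/4)*(-488) = -122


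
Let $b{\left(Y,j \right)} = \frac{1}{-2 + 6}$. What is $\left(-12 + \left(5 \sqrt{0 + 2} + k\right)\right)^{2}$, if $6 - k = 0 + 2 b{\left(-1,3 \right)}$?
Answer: $\frac{369}{4} - 65 \sqrt{2} \approx 0.32612$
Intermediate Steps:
$b{\left(Y,j \right)} = \frac{1}{4}$
$k = \frac{11}{2}$ ($k = 6 - \left(0 + 2 \cdot \frac{1}{4}\right) = 6 - \left(0 + \frac{1}{2}\right) = 6 - \frac{1}{2} = \frac{11}{2} \approx 5.5$)
$\left(-12 + \left(5 \sqrt{0 + 2} + k\right)\right)^{2} = \left(-12 + \left(5 \sqrt{0 + 2} + \frac{11}{2}\right)\right)^{2} = \left(-12 + \left(5 \sqrt{2} + \frac{11}{2}\right)\right)^{2} = \left(-12 + \left(\frac{11}{2} + 5 \sqrt{2}\right)\right)^{2} = \left(- \frac{13}{2} + 5 \sqrt{2}\right)^{2}$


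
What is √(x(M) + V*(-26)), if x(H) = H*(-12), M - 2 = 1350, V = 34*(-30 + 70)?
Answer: 8*I*√806 ≈ 227.12*I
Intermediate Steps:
V = 1360 (V = 34*40 = 1360)
M = 1352 (M = 2 + 1350 = 1352)
x(H) = -12*H
√(x(M) + V*(-26)) = √(-12*1352 + 1360*(-26)) = √(-16224 - 35360) = √(-51584) = 8*I*√806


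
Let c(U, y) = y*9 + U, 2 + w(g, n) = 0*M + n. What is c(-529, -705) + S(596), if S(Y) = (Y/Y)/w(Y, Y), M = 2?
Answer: -4083155/594 ≈ -6874.0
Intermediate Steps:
w(g, n) = -2 + n (w(g, n) = -2 + (0*2 + n) = -2 + (0 + n) = -2 + n)
c(U, y) = U + 9*y (c(U, y) = 9*y + U = U + 9*y)
S(Y) = 1/(-2 + Y) (S(Y) = (Y/Y)/(-2 + Y) = 1/(-2 + Y))
c(-529, -705) + S(596) = (-529 + 9*(-705)) + 1/(-2 + 596) = (-529 - 6345) + 1/594 = -6874 + 1/594 = -4083155/594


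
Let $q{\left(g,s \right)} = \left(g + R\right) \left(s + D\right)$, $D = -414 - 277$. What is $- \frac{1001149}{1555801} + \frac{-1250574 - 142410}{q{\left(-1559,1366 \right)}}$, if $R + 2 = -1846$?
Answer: $- \frac{5005980883}{132515350175} \approx -0.037777$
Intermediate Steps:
$R = -1848$ ($R = -2 - 1846 = -1848$)
$D = -691$
$q{\left(g,s \right)} = \left(-1848 + g\right) \left(-691 + s\right)$ ($q{\left(g,s \right)} = \left(g - 1848\right) \left(s - 691\right) = \left(-1848 + g\right) \left(-691 + s\right)$)
$- \frac{1001149}{1555801} + \frac{-1250574 - 142410}{q{\left(-1559,1366 \right)}} = - \frac{1001149}{1555801} + \frac{-1250574 - 142410}{1276968 - 2524368 - -1077269 - 2129594} = \left(-1001149\right) \frac{1}{1555801} + \frac{-1250574 - 142410}{1276968 - 2524368 + 1077269 - 2129594} = - \frac{1001149}{1555801} - \frac{1392984}{-2299725} = - \frac{1001149}{1555801} - - \frac{51592}{85175} = - \frac{1001149}{1555801} + \frac{51592}{85175} = - \frac{5005980883}{132515350175}$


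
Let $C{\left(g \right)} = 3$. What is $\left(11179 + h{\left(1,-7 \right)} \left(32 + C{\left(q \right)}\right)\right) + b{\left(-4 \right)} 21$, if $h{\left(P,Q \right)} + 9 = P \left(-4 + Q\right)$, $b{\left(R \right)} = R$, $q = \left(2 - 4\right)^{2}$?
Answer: $10395$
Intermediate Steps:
$q = 4$ ($q = \left(-2\right)^{2} = 4$)
$h{\left(P,Q \right)} = -9 + P \left(-4 + Q\right)$
$\left(11179 + h{\left(1,-7 \right)} \left(32 + C{\left(q \right)}\right)\right) + b{\left(-4 \right)} 21 = \left(11179 + \left(-9 - 4 + 1 \left(-7\right)\right) \left(32 + 3\right)\right) - 84 = \left(11179 + \left(-9 - 4 - 7\right) 35\right) - 84 = \left(11179 - 700\right) - 84 = 10479 - 84 = 10395$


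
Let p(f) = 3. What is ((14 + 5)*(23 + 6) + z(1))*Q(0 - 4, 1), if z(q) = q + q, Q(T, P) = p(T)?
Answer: 1659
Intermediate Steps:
Q(T, P) = 3
z(q) = 2*q
((14 + 5)*(23 + 6) + z(1))*Q(0 - 4, 1) = ((14 + 5)*(23 + 6) + 2*1)*3 = (19*29 + 2)*3 = (551 + 2)*3 = 553*3 = 1659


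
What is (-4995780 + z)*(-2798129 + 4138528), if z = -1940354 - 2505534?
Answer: -12655602345532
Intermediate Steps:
z = -4445888
(-4995780 + z)*(-2798129 + 4138528) = (-4995780 - 4445888)*(-2798129 + 4138528) = -9441668*1340399 = -12655602345532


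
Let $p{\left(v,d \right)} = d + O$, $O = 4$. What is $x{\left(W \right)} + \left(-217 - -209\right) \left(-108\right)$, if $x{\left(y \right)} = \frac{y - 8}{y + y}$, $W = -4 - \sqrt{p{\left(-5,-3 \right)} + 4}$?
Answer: $\frac{19051}{22} - \frac{4 \sqrt{5}}{11} \approx 865.14$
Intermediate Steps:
$p{\left(v,d \right)} = 4 + d$ ($p{\left(v,d \right)} = d + 4 = 4 + d$)
$W = -4 - \sqrt{5}$ ($W = -4 - \sqrt{\left(4 - 3\right) + 4} = -4 - \sqrt{1 + 4} = -4 - \sqrt{5} \approx -6.2361$)
$x{\left(y \right)} = \frac{-8 + y}{2 y}$
$x{\left(W \right)} + \left(-217 - -209\right) \left(-108\right) = \frac{-8 - \left(4 + \sqrt{5}\right)}{2 \left(-4 - \sqrt{5}\right)} + \left(-217 - -209\right) \left(-108\right) = \frac{-12 - \sqrt{5}}{2 \left(-4 - \sqrt{5}\right)} + \left(-217 + 209\right) \left(-108\right) = \frac{-12 - \sqrt{5}}{2 \left(-4 - \sqrt{5}\right)} - -864 = \frac{-12 - \sqrt{5}}{2 \left(-4 - \sqrt{5}\right)} + 864 = 864 + \frac{-12 - \sqrt{5}}{2 \left(-4 - \sqrt{5}\right)}$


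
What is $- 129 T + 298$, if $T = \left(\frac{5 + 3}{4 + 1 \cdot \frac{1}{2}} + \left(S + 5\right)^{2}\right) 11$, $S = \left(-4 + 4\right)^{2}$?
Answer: $- \frac{113099}{3} \approx -37700.0$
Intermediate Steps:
$S = 0$ ($S = 0^{2} = 0$)
$T = \frac{2651}{9}$ ($T = \left(\frac{5 + 3}{4 + 1 \cdot \frac{1}{2}} + \left(0 + 5\right)^{2}\right) 11 = \left(\frac{8}{4 + 1 \cdot \frac{1}{2}} + 5^{2}\right) 11 = \left(\frac{8}{4 + \frac{1}{2}} + 25\right) 11 = \left(\frac{8}{\frac{9}{2}} + 25\right) 11 = \left(8 \cdot \frac{2}{9} + 25\right) 11 = \left(\frac{16}{9} + 25\right) 11 = \frac{241}{9} \cdot 11 = \frac{2651}{9} \approx 294.56$)
$- 129 T + 298 = \left(-129\right) \frac{2651}{9} + 298 = - \frac{113993}{3} + 298 = - \frac{113099}{3}$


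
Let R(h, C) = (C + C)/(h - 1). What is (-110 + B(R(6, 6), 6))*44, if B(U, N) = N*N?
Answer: -3256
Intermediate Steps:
R(h, C) = 2*C/(-1 + h) (R(h, C) = (2*C)/(-1 + h) = 2*C/(-1 + h))
B(U, N) = N²
(-110 + B(R(6, 6), 6))*44 = (-110 + 6²)*44 = (-110 + 36)*44 = -74*44 = -3256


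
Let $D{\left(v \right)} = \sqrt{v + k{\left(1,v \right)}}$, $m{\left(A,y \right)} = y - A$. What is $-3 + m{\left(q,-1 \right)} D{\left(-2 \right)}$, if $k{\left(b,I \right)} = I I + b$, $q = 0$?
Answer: $-3 - \sqrt{3} \approx -4.732$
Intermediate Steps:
$k{\left(b,I \right)} = b + I^{2}$ ($k{\left(b,I \right)} = I^{2} + b = b + I^{2}$)
$D{\left(v \right)} = \sqrt{1 + v + v^{2}}$ ($D{\left(v \right)} = \sqrt{v + \left(1 + v^{2}\right)} = \sqrt{1 + v + v^{2}}$)
$-3 + m{\left(q,-1 \right)} D{\left(-2 \right)} = -3 + \left(-1 - 0\right) \sqrt{1 - 2 + \left(-2\right)^{2}} = -3 + \left(-1 + 0\right) \sqrt{1 - 2 + 4} = -3 - \sqrt{3}$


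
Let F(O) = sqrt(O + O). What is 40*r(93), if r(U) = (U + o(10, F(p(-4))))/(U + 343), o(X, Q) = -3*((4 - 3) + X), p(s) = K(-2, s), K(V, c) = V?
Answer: 600/109 ≈ 5.5046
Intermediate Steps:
p(s) = -2
F(O) = sqrt(2)*sqrt(O) (F(O) = sqrt(2*O) = sqrt(2)*sqrt(O))
o(X, Q) = -3 - 3*X (o(X, Q) = -3*(1 + X) = -3 - 3*X)
r(U) = (-33 + U)/(343 + U) (r(U) = (U + (-3 - 3*10))/(U + 343) = (U + (-3 - 30))/(343 + U) = (U - 33)/(343 + U) = (-33 + U)/(343 + U))
40*r(93) = 40*((-33 + 93)/(343 + 93)) = 40*(60/436) = 40*((1/436)*60) = 40*(15/109) = 600/109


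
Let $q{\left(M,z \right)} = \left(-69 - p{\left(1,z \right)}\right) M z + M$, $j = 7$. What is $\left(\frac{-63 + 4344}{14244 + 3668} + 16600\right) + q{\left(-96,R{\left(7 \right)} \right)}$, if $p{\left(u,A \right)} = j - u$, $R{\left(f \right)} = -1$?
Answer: $\frac{166657529}{17912} \approx 9304.2$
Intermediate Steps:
$p{\left(u,A \right)} = 7 - u$
$q{\left(M,z \right)} = M - 75 M z$ ($q{\left(M,z \right)} = \left(-69 - \left(7 - 1\right)\right) M z + M = \left(-69 - 6\right) M z + M = - 75 M z + M = M - 75 M z$)
$\left(\frac{-63 + 4344}{14244 + 3668} + 16600\right) + q{\left(-96,R{\left(7 \right)} \right)} = \left(\frac{-63 + 4344}{14244 + 3668} + 16600\right) - 96 \left(1 - -75\right) = \left(\frac{4281}{17912} + 16600\right) - 96 \left(1 + 75\right) = \left(4281 \cdot \frac{1}{17912} + 16600\right) - 7296 = \left(\frac{4281}{17912} + 16600\right) - 7296 = \frac{297343481}{17912} - 7296 = \frac{166657529}{17912}$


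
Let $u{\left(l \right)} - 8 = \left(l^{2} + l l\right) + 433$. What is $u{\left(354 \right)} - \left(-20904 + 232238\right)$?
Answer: $39739$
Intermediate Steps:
$u{\left(l \right)} = 441 + 2 l^{2}$ ($u{\left(l \right)} = 8 + \left(\left(l^{2} + l l\right) + 433\right) = 8 + \left(\left(l^{2} + l^{2}\right) + 433\right) = 8 + \left(2 l^{2} + 433\right) = 8 + \left(433 + 2 l^{2}\right) = 441 + 2 l^{2}$)
$u{\left(354 \right)} - \left(-20904 + 232238\right) = \left(441 + 2 \cdot 354^{2}\right) - \left(-20904 + 232238\right) = \left(441 + 2 \cdot 125316\right) - 211334 = \left(441 + 250632\right) - 211334 = 251073 - 211334 = 39739$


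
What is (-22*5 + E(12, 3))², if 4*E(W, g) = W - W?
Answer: 12100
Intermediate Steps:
E(W, g) = 0 (E(W, g) = (W - W)/4 = (¼)*0 = 0)
(-22*5 + E(12, 3))² = (-22*5 + 0)² = (-110 + 0)² = (-110)² = 12100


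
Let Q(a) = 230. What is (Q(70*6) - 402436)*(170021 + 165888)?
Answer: -135104615254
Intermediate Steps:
(Q(70*6) - 402436)*(170021 + 165888) = (230 - 402436)*(170021 + 165888) = -402206*335909 = -135104615254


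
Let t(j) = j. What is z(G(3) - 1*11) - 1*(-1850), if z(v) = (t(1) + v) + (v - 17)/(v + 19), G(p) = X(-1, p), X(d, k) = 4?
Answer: 1842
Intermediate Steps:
G(p) = 4
z(v) = 1 + v + (-17 + v)/(19 + v) (z(v) = (1 + v) + (v - 17)/(v + 19) = (1 + v) + (-17 + v)/(19 + v) = 1 + v + (-17 + v)/(19 + v))
z(G(3) - 1*11) - 1*(-1850) = (2 + (4 - 1*11)**2 + 21*(4 - 1*11))/(19 + (4 - 1*11)) - 1*(-1850) = (2 + (4 - 11)**2 + 21*(4 - 11))/(19 + (4 - 11)) + 1850 = (2 + (-7)**2 + 21*(-7))/(19 - 7) + 1850 = (2 + 49 - 147)/12 + 1850 = (1/12)*(-96) + 1850 = -8 + 1850 = 1842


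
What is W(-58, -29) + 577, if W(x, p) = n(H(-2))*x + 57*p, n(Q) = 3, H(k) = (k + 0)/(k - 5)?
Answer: -1250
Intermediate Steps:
H(k) = k/(-5 + k)
W(x, p) = 3*x + 57*p
W(-58, -29) + 577 = (3*(-58) + 57*(-29)) + 577 = (-174 - 1653) + 577 = -1827 + 577 = -1250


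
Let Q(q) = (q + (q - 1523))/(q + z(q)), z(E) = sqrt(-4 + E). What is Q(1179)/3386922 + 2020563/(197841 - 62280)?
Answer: 1056076634640487149/70852926960631508 - 4175*sqrt(47)/4703980810452 ≈ 14.905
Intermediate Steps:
Q(q) = (-1523 + 2*q)/(q + sqrt(-4 + q)) (Q(q) = (q + (q - 1523))/(q + sqrt(-4 + q)) = (q + (-1523 + q))/(q + sqrt(-4 + q)) = (-1523 + 2*q)/(q + sqrt(-4 + q)))
Q(1179)/3386922 + 2020563/(197841 - 62280) = ((-1523 + 2*1179)/(1179 + sqrt(-4 + 1179)))/3386922 + 2020563/(197841 - 62280) = ((-1523 + 2358)/(1179 + sqrt(1175)))*(1/3386922) + 2020563/135561 = (835/(1179 + 5*sqrt(47)))*(1/3386922) + 2020563*(1/135561) = (835/(1179 + 5*sqrt(47)))*(1/3386922) + 673521/45187 = 835/(3386922*(1179 + 5*sqrt(47))) + 673521/45187 = 673521/45187 + 835/(3386922*(1179 + 5*sqrt(47)))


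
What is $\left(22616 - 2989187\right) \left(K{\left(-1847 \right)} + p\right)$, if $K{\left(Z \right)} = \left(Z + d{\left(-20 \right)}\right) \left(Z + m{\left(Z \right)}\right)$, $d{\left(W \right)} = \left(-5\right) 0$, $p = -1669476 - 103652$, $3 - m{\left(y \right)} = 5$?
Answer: $-4871035417725$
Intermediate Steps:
$m{\left(y \right)} = -2$ ($m{\left(y \right)} = 3 - 5 = -2$)
$p = -1773128$ ($p = -1669476 - 103652 = -1773128$)
$d{\left(W \right)} = 0$
$K{\left(Z \right)} = Z \left(-2 + Z\right)$ ($K{\left(Z \right)} = \left(Z + 0\right) \left(Z - 2\right) = Z \left(-2 + Z\right)$)
$\left(22616 - 2989187\right) \left(K{\left(-1847 \right)} + p\right) = \left(22616 - 2989187\right) \left(- 1847 \left(-2 - 1847\right) - 1773128\right) = - 2966571 \left(\left(-1847\right) \left(-1849\right) - 1773128\right) = - 2966571 \left(3415103 - 1773128\right) = \left(-2966571\right) 1641975 = -4871035417725$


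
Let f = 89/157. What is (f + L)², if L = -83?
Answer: 167495364/24649 ≈ 6795.2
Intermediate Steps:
f = 89/157 (f = 89*(1/157) = 89/157 ≈ 0.56688)
(f + L)² = (89/157 - 83)² = (-12942/157)² = 167495364/24649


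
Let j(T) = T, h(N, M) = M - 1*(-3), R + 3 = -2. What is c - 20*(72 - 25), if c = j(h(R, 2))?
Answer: -935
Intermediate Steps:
R = -5 (R = -3 - 2 = -5)
h(N, M) = 3 + M (h(N, M) = M + 3 = 3 + M)
c = 5 (c = 3 + 2 = 5)
c - 20*(72 - 25) = 5 - 20*(72 - 25) = 5 - 20*47 = 5 - 940 = -935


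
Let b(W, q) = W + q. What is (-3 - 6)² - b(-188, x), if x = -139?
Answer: 408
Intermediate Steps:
(-3 - 6)² - b(-188, x) = (-3 - 6)² - (-188 - 139) = (-9)² - 1*(-327) = 81 + 327 = 408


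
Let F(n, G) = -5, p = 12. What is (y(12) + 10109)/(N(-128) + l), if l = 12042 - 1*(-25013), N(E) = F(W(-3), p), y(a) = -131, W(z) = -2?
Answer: 1663/6175 ≈ 0.26931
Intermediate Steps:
N(E) = -5
l = 37055 (l = 12042 + 25013 = 37055)
(y(12) + 10109)/(N(-128) + l) = (-131 + 10109)/(-5 + 37055) = 9978/37050 = 9978*(1/37050) = 1663/6175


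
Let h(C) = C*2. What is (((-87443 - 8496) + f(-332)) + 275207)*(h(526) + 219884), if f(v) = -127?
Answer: 39578695976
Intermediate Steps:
h(C) = 2*C
(((-87443 - 8496) + f(-332)) + 275207)*(h(526) + 219884) = (((-87443 - 8496) - 127) + 275207)*(2*526 + 219884) = ((-95939 - 127) + 275207)*(1052 + 219884) = (-96066 + 275207)*220936 = 179141*220936 = 39578695976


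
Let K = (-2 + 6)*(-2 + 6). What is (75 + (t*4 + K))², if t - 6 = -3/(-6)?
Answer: 13689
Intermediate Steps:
t = 13/2 (t = 6 - 3/(-6) = 6 - 3*(-⅙) = 6 + ½ = 13/2 ≈ 6.5000)
K = 16 (K = 4*4 = 16)
(75 + (t*4 + K))² = (75 + ((13/2)*4 + 16))² = (75 + (26 + 16))² = (75 + 42)² = 117² = 13689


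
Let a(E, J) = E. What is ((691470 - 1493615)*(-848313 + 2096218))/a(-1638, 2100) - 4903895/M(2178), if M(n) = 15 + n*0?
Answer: 1000465250891/1638 ≈ 6.1078e+8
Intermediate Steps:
M(n) = 15 (M(n) = 15 + 0 = 15)
((691470 - 1493615)*(-848313 + 2096218))/a(-1638, 2100) - 4903895/M(2178) = ((691470 - 1493615)*(-848313 + 2096218))/(-1638) - 4903895/15 = -802145*1247905*(-1/1638) - 4903895*1/15 = -1001000756225*(-1/1638) - 980779/3 = 1001000756225/1638 - 980779/3 = 1000465250891/1638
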